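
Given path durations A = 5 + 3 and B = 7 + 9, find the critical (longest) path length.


Path A: 5 + 3 = 8
Path B: 7 + 9 = 16
Critical path = longest = max(8, 16)
= 16 (Path B)


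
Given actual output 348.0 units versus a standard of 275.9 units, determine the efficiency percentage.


Efficiency = (actual / standard) × 100
= (348.0 / 275.9) × 100
= 126.1%


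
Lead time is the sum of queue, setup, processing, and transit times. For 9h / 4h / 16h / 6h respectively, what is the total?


Lead time = queue + setup + processing + transit
= 9 + 4 + 16 + 6
= 35 hours


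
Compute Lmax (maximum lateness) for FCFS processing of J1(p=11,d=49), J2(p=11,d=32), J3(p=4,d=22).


Lateness per job (L = C - d):
  J1: C=11, d=49, L=-38
  J2: C=22, d=32, L=-10
  J3: C=26, d=22, L=4
Lmax = max(-38, -10, 4)
= 4


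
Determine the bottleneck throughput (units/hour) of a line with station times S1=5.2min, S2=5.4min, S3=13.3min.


Bottleneck = longest station time
Station times: [5.2, 5.4, 13.3]
Max = 13.3 min
Rate = 60 / 13.3
= 4.51 units/hour (bottleneck: 13.3min)


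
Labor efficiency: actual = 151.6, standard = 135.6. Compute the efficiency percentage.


Efficiency = (actual / standard) × 100
= (151.6 / 135.6) × 100
= 111.8%


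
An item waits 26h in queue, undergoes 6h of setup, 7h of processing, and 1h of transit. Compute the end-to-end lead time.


Lead time = queue + setup + processing + transit
= 26 + 6 + 7 + 1
= 40 hours


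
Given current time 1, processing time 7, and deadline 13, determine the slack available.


Slack = due - current_time - processing
= 13 - 1 - 7
= 5


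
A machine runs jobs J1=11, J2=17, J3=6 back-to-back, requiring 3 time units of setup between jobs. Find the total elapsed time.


Makespan = Σ processing + (n-1) × setup
= (11 + 17 + 6) + (3-1)×3
= 34 + 6
= 40 time units


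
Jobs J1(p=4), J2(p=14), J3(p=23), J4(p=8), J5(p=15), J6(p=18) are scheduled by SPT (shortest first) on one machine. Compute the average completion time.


SPT order: J1 → J4 → J2 → J5 → J6 → J3
Completion times:
  J1: C=4
  J4: C=12
  J2: C=26
  J5: C=41
  J6: C=59
  J3: C=82
Sum = 224, n = 6
Mean flow = 224/6
= 37.33


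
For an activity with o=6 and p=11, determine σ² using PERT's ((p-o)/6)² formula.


σ² = ((p - o) / 6)² = (p - o)² / 36
= (11 - 6)² / 36
= 5² / 36
= 25 / 36
= 0.6944


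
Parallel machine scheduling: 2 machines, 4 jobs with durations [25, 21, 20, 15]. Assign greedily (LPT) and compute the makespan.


Jobs (LPT sorted): [25, 21, 20, 15]
Machines: 2
  J=25 → Machine 1 (load: 0+25=25)
  J=21 → Machine 2 (load: 0+21=21)
  J=20 → Machine 2 (load: 21+20=41)
  J=15 → Machine 1 (load: 25+15=40)
Machine loads: [40, 41]
Makespan = max = 41 time units


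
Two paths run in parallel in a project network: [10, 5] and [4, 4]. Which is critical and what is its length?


Path A: 10 + 5 = 15
Path B: 4 + 4 = 8
Critical path = longest = max(15, 8)
= 15 (Path A)


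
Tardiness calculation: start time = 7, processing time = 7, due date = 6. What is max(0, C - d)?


Completion = start + processing = 7 + 7 = 14
Tardiness = max(0, C - d) = max(0, 14 - 6)
= max(0, 8)
= 8


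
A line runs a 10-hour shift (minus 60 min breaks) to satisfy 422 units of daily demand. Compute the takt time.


Available = 10×60 - 60 = 540 min
Takt time = 540 / 422
= 1.28 min/unit


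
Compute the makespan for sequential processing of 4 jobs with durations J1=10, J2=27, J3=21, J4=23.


Sequential makespan: sum all processing times
= 10 + 27 + 21 + 23
= 81 time units


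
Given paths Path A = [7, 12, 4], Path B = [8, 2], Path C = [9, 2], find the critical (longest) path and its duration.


Path A: 7 + 12 + 4 = 23
Path B: 8 + 2 = 10
Path C: 9 + 2 = 11
Critical path = longest = max(23, 10, 11)
= 23 (Path A)


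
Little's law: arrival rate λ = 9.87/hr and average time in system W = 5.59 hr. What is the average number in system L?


Little's law: L = λ × W
= 9.87 × 5.59
= 55.17


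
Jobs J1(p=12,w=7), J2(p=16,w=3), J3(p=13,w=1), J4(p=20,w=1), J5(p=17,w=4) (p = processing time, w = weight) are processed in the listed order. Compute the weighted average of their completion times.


Completion times:
  J1: C=12, w×C=7×12=84
  J2: C=28, w×C=3×28=84
  J3: C=41, w×C=1×41=41
  J4: C=61, w×C=1×61=61
  J5: C=78, w×C=4×78=312
Sum w×C = 582
Sum w = 16
Weighted avg = 582/16
= 36.38


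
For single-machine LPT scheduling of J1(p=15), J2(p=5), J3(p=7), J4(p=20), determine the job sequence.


LPT: sort by longest processing time first
  J4: p=20
  J1: p=15
  J3: p=7
  J2: p=5
Order: J4 → J1 → J3 → J2


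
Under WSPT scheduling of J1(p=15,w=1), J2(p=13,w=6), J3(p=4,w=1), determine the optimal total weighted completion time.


WSPT order (by p/w): J2 → J3 → J1
  J2: C=13, w·C=6×13=78
  J3: C=17, w·C=1×17=17
  J1: C=32, w·C=1×32=32
Σ w·C = 127
= 127


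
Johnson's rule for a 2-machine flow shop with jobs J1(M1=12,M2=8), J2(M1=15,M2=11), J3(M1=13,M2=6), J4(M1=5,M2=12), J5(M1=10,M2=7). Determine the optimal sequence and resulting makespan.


Johnson's rule:
Group 1 (M1≤M2, sort by M1): ['J4']
Group 2 (M1>M2, sort desc M2): ['J2', 'J1', 'J5', 'J3']
Sequence: J4 → J2 → J1 → J5 → J3
Makespan calculation:
  J4: M1 done=5, M2 done=17
  J2: M1 done=20, M2 done=31
  J1: M1 done=32, M2 done=40
  J5: M1 done=42, M2 done=49
  J3: M1 done=55, M2 done=61
= Sequence: J4 → J2 → J1 → J5 → J3, Makespan: 61


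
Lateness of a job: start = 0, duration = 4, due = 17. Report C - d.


Completion = 0 + 4 = 4
Lateness = C - d = 4 - 17
= -13


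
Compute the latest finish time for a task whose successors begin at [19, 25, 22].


LF = min of all successor start times
Successors start at: [19, 25, 22]
LF = min(19, 25, 22)
= 19


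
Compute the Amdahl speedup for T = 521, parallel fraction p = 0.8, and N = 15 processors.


Amdahl's law: T_p = T × ((1-p) + p/N)
= 521 × ((1-0.8) + 0.8/15)
= 521 × (0.20 + 0.0533)
= 521 × 0.2533
= 131.99
Speedup = 521/131.99
= 3.95×


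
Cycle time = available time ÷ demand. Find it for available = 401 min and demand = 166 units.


Cycle time = available time / demand
= 401 / 166
= 2.42 min/unit


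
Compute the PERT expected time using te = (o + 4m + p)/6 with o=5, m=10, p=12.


te = (o + 4m + p) / 6
= (5 + 4×10 + 12) / 6
= (5 + 40 + 12) / 6
= 57 / 6
= 9.50


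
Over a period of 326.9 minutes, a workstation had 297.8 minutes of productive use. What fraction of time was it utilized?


Utilization = busy / total × 100
= 297.8 / 326.9 × 100
= 91.1%


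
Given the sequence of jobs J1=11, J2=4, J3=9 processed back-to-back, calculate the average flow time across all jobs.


Completion times:
  J1: completes at 11
  J2: completes at 15
  J3: completes at 24
Sum = 50
Average = 50/3
= 16.67


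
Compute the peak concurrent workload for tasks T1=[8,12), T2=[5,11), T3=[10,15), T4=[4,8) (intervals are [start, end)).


Check each time point for overlaps:
  t=10: 3 tasks active (T1, T2, T3)
Max concurrent = 3


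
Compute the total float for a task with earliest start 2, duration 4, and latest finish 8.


EF = ES + duration = 2 + 4 = 6
LS = LF - duration = 8 - 4 = 4
Total Float = LF - EF = 8 - 6
(or LS - ES = 4 - 2)
= 2


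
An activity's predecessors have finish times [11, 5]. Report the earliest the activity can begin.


ES = max of all predecessor completion times
Predecessors: [11, 5]
ES = max(11, 5)
= 11


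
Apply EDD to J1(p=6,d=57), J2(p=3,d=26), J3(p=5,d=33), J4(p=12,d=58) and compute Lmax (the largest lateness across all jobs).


EDD order: J2 → J3 → J1 → J4
Completion and lateness:
  J2: C=3, d=26, L=3-26=-23
  J3: C=8, d=33, L=8-33=-25
  J1: C=14, d=57, L=14-57=-43
  J4: C=26, d=58, L=26-58=-32
Lmax = max(-23, -25, -43, -32)
= -23


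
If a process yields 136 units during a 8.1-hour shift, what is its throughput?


Throughput = units / time
= 136 / 8.1
= 16.8 units/hour


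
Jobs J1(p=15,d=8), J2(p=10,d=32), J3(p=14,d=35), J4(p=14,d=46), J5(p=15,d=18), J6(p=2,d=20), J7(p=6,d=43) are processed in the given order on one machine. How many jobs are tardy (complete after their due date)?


Completion vs due date:
  J1: C=15, d=8 → TARDY
  J2: C=25, d=32 → on time
  J3: C=39, d=35 → TARDY
  J4: C=53, d=46 → TARDY
  J5: C=68, d=18 → TARDY
  J6: C=70, d=20 → TARDY
  J7: C=76, d=43 → TARDY
Tardy jobs: J1, J3, J4, J5, J6, J7
Count = 6


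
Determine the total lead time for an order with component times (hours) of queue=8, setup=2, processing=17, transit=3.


Lead time = queue + setup + processing + transit
= 8 + 2 + 17 + 3
= 30 hours


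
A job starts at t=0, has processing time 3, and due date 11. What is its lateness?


Completion = 0 + 3 = 3
Lateness = C - d = 3 - 11
= -8


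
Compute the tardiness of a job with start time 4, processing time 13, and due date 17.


Completion = start + processing = 4 + 13 = 17
Tardiness = max(0, C - d) = max(0, 17 - 17)
= max(0, 0)
= 0


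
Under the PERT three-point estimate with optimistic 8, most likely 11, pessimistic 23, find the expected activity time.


te = (o + 4m + p) / 6
= (8 + 4×11 + 23) / 6
= (8 + 44 + 23) / 6
= 75 / 6
= 12.50


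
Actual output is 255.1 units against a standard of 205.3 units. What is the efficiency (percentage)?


Efficiency = (actual / standard) × 100
= (255.1 / 205.3) × 100
= 124.3%


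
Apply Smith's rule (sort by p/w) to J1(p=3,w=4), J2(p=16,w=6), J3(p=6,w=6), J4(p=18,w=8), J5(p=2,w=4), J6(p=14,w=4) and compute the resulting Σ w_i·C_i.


WSPT order (by p/w): J5 → J1 → J3 → J4 → J2 → J6
  J5: C=2, w·C=4×2=8
  J1: C=5, w·C=4×5=20
  J3: C=11, w·C=6×11=66
  J4: C=29, w·C=8×29=232
  J2: C=45, w·C=6×45=270
  J6: C=59, w·C=4×59=236
Σ w·C = 832
= 832


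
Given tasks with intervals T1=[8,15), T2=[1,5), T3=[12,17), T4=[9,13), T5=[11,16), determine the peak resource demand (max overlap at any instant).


Check each time point for overlaps:
  t=12: 4 tasks active (T1, T3, T4, T5)
Max concurrent = 4


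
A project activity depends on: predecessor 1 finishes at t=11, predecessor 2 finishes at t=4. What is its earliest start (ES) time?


ES = max of all predecessor completion times
Predecessors: [11, 4]
ES = max(11, 4)
= 11


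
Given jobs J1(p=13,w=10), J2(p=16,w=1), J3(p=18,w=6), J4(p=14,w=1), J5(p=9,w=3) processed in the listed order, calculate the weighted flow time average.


Completion times:
  J1: C=13, w×C=10×13=130
  J2: C=29, w×C=1×29=29
  J3: C=47, w×C=6×47=282
  J4: C=61, w×C=1×61=61
  J5: C=70, w×C=3×70=210
Sum w×C = 712
Sum w = 21
Weighted avg = 712/21
= 33.90


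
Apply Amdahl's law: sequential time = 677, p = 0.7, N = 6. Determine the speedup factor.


Amdahl's law: T_p = T × ((1-p) + p/N)
= 677 × ((1-0.7) + 0.7/6)
= 677 × (0.30 + 0.1167)
= 677 × 0.4167
= 282.08
Speedup = 677/282.08
= 2.40×


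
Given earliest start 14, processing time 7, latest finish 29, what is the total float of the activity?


EF = ES + duration = 14 + 7 = 21
LS = LF - duration = 29 - 7 = 22
Total Float = LF - EF = 29 - 21
(or LS - ES = 22 - 14)
= 8


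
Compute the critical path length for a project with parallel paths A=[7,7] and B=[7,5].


Path A: 7 + 7 = 14
Path B: 7 + 5 = 12
Critical path = longest = max(14, 12)
= 14 (Path A)


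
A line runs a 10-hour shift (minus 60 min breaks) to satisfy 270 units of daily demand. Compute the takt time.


Available = 10×60 - 60 = 540 min
Takt time = 540 / 270
= 2.00 min/unit


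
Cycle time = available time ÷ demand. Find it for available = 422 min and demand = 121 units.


Cycle time = available time / demand
= 422 / 121
= 3.49 min/unit


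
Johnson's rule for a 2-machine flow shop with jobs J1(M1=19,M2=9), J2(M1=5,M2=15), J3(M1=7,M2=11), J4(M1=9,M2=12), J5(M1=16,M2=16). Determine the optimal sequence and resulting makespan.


Johnson's rule:
Group 1 (M1≤M2, sort by M1): ['J2', 'J3', 'J4', 'J5']
Group 2 (M1>M2, sort desc M2): ['J1']
Sequence: J2 → J3 → J4 → J5 → J1
Makespan calculation:
  J2: M1 done=5, M2 done=20
  J3: M1 done=12, M2 done=31
  J4: M1 done=21, M2 done=43
  J5: M1 done=37, M2 done=59
  J1: M1 done=56, M2 done=68
= Sequence: J2 → J3 → J4 → J5 → J1, Makespan: 68


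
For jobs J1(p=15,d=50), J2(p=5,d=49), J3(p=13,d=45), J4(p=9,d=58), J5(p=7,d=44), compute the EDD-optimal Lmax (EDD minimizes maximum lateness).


EDD order: J5 → J3 → J2 → J1 → J4
Completion and lateness:
  J5: C=7, d=44, L=7-44=-37
  J3: C=20, d=45, L=20-45=-25
  J2: C=25, d=49, L=25-49=-24
  J1: C=40, d=50, L=40-50=-10
  J4: C=49, d=58, L=49-58=-9
Lmax = max(-37, -25, -24, -10, -9)
= -9


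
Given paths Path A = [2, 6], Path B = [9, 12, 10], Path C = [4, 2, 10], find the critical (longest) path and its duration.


Path A: 2 + 6 = 8
Path B: 9 + 12 + 10 = 31
Path C: 4 + 2 + 10 = 16
Critical path = longest = max(8, 31, 16)
= 31 (Path B)


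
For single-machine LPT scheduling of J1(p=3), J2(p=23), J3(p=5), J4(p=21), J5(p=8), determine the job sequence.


LPT: sort by longest processing time first
  J2: p=23
  J4: p=21
  J5: p=8
  J3: p=5
  J1: p=3
Order: J2 → J4 → J5 → J3 → J1


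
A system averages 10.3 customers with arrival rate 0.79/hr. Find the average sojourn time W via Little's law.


Little's law: L = λW → W = L / λ
= 10.3 / 0.79
= 13.04 hours


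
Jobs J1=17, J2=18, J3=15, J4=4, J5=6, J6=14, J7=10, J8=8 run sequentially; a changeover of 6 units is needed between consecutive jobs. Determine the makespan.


Makespan = Σ processing + (n-1) × setup
= (17 + 18 + 15 + 4 + 6 + 14 + 10 + 8) + (8-1)×6
= 92 + 42
= 134 time units


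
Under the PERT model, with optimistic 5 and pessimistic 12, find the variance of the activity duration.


σ² = ((p - o) / 6)² = (p - o)² / 36
= (12 - 5)² / 36
= 7² / 36
= 49 / 36
= 1.3611


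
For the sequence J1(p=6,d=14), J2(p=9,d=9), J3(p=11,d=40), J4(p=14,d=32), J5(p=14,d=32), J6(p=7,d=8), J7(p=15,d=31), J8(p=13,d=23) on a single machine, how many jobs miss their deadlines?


Completion vs due date:
  J1: C=6, d=14 → on time
  J2: C=15, d=9 → TARDY
  J3: C=26, d=40 → on time
  J4: C=40, d=32 → TARDY
  J5: C=54, d=32 → TARDY
  J6: C=61, d=8 → TARDY
  J7: C=76, d=31 → TARDY
  J8: C=89, d=23 → TARDY
Tardy jobs: J2, J4, J5, J6, J7, J8
Count = 6


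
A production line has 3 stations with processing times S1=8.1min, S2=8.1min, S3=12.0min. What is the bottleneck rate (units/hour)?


Bottleneck = longest station time
Station times: [8.1, 8.1, 12.0]
Max = 12.0 min
Rate = 60 / 12.0
= 5.00 units/hour (bottleneck: 12.0min)


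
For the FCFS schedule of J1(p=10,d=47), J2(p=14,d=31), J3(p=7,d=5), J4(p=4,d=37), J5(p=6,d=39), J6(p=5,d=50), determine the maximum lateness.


Lateness per job (L = C - d):
  J1: C=10, d=47, L=-37
  J2: C=24, d=31, L=-7
  J3: C=31, d=5, L=26
  J4: C=35, d=37, L=-2
  J5: C=41, d=39, L=2
  J6: C=46, d=50, L=-4
Lmax = max(-37, -7, 26, -2, 2, -4)
= 26


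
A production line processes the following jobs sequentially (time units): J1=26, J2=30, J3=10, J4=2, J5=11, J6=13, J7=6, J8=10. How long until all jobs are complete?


Sequential makespan: sum all processing times
= 26 + 30 + 10 + 2 + 11 + 13 + 6 + 10
= 108 time units


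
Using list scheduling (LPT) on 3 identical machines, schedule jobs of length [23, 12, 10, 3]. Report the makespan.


Jobs (LPT sorted): [23, 12, 10, 3]
Machines: 3
  J=23 → Machine 1 (load: 0+23=23)
  J=12 → Machine 2 (load: 0+12=12)
  J=10 → Machine 3 (load: 0+10=10)
  J=3 → Machine 3 (load: 10+3=13)
Machine loads: [23, 12, 13]
Makespan = max = 23 time units


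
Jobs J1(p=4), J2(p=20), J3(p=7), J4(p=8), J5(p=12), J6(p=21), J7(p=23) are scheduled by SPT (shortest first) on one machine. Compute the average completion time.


SPT order: J1 → J3 → J4 → J5 → J2 → J6 → J7
Completion times:
  J1: C=4
  J3: C=11
  J4: C=19
  J5: C=31
  J2: C=51
  J6: C=72
  J7: C=95
Sum = 283, n = 7
Mean flow = 283/7
= 40.43


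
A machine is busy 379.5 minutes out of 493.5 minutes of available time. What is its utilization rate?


Utilization = busy / total × 100
= 379.5 / 493.5 × 100
= 76.9%


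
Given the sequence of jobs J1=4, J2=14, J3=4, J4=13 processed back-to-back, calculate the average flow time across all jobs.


Completion times:
  J1: completes at 4
  J2: completes at 18
  J3: completes at 22
  J4: completes at 35
Sum = 79
Average = 79/4
= 19.75


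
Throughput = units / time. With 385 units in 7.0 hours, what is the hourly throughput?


Throughput = units / time
= 385 / 7.0
= 55.0 units/hour


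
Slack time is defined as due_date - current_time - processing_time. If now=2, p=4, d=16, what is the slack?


Slack = due - current_time - processing
= 16 - 2 - 4
= 10


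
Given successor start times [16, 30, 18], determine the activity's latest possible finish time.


LF = min of all successor start times
Successors start at: [16, 30, 18]
LF = min(16, 30, 18)
= 16


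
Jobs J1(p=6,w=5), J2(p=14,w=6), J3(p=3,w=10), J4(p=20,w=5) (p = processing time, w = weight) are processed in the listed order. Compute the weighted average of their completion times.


Completion times:
  J1: C=6, w×C=5×6=30
  J2: C=20, w×C=6×20=120
  J3: C=23, w×C=10×23=230
  J4: C=43, w×C=5×43=215
Sum w×C = 595
Sum w = 26
Weighted avg = 595/26
= 22.88


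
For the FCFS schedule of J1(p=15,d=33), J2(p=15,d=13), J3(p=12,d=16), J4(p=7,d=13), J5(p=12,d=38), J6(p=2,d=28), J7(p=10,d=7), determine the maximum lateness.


Lateness per job (L = C - d):
  J1: C=15, d=33, L=-18
  J2: C=30, d=13, L=17
  J3: C=42, d=16, L=26
  J4: C=49, d=13, L=36
  J5: C=61, d=38, L=23
  J6: C=63, d=28, L=35
  J7: C=73, d=7, L=66
Lmax = max(-18, 17, 26, 36, 23, 35, 66)
= 66


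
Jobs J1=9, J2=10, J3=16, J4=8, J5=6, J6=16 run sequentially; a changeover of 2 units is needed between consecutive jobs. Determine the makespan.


Makespan = Σ processing + (n-1) × setup
= (9 + 10 + 16 + 8 + 6 + 16) + (6-1)×2
= 65 + 10
= 75 time units


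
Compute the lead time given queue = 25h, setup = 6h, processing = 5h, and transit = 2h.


Lead time = queue + setup + processing + transit
= 25 + 6 + 5 + 2
= 38 hours


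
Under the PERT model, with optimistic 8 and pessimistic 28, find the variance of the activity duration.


σ² = ((p - o) / 6)² = (p - o)² / 36
= (28 - 8)² / 36
= 20² / 36
= 400 / 36
= 11.1111


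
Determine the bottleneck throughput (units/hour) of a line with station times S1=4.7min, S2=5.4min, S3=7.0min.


Bottleneck = longest station time
Station times: [4.7, 5.4, 7.0]
Max = 7.0 min
Rate = 60 / 7.0
= 8.57 units/hour (bottleneck: 7.0min)


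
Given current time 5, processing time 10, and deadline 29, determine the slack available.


Slack = due - current_time - processing
= 29 - 5 - 10
= 14


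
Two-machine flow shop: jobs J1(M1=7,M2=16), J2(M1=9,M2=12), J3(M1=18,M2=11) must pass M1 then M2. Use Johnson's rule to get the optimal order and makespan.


Johnson's rule:
Group 1 (M1≤M2, sort by M1): ['J1', 'J2']
Group 2 (M1>M2, sort desc M2): ['J3']
Sequence: J1 → J2 → J3
Makespan calculation:
  J1: M1 done=7, M2 done=23
  J2: M1 done=16, M2 done=35
  J3: M1 done=34, M2 done=46
= Sequence: J1 → J2 → J3, Makespan: 46


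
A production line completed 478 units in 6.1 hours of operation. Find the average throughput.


Throughput = units / time
= 478 / 6.1
= 78.4 units/hour


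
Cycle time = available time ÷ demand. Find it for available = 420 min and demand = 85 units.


Cycle time = available time / demand
= 420 / 85
= 4.94 min/unit


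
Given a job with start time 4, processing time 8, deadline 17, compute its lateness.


Completion = 4 + 8 = 12
Lateness = C - d = 12 - 17
= -5


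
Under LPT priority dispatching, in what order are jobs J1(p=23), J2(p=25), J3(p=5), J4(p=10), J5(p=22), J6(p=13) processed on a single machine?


LPT: sort by longest processing time first
  J2: p=25
  J1: p=23
  J5: p=22
  J6: p=13
  J4: p=10
  J3: p=5
Order: J2 → J1 → J5 → J6 → J4 → J3


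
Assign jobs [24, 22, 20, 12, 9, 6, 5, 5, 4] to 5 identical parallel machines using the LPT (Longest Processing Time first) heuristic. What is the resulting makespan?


Jobs (LPT sorted): [24, 22, 20, 12, 9, 6, 5, 5, 4]
Machines: 5
  J=24 → Machine 1 (load: 0+24=24)
  J=22 → Machine 2 (load: 0+22=22)
  J=20 → Machine 3 (load: 0+20=20)
  J=12 → Machine 4 (load: 0+12=12)
  J=9 → Machine 5 (load: 0+9=9)
  J=6 → Machine 5 (load: 9+6=15)
  J=5 → Machine 4 (load: 12+5=17)
  J=5 → Machine 5 (load: 15+5=20)
  J=4 → Machine 4 (load: 17+4=21)
Machine loads: [24, 22, 20, 21, 20]
Makespan = max = 24 time units


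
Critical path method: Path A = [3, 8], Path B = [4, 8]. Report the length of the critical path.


Path A: 3 + 8 = 11
Path B: 4 + 8 = 12
Critical path = longest = max(11, 12)
= 12 (Path B)


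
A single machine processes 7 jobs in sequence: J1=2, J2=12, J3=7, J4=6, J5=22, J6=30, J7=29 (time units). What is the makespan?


Sequential makespan: sum all processing times
= 2 + 12 + 7 + 6 + 22 + 30 + 29
= 108 time units


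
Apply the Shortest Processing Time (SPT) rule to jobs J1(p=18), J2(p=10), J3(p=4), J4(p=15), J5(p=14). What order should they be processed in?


SPT: sort by shortest processing time
  J3: p=4
  J2: p=10
  J5: p=14
  J4: p=15
  J1: p=18
Order: J3 → J2 → J5 → J4 → J1


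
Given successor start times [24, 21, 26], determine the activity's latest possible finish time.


LF = min of all successor start times
Successors start at: [24, 21, 26]
LF = min(24, 21, 26)
= 21


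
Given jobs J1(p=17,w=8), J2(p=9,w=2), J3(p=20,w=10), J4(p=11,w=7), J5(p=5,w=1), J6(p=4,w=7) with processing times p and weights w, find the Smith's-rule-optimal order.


WSPT (Smith's rule): sort by p/w ascending
  J6: p/w = 4/7 = 0.571
  J4: p/w = 11/7 = 1.571
  J3: p/w = 20/10 = 2.000
  J1: p/w = 17/8 = 2.125
  J2: p/w = 9/2 = 4.500
  J5: p/w = 5/1 = 5.000
Order: J6 → J4 → J3 → J1 → J2 → J5


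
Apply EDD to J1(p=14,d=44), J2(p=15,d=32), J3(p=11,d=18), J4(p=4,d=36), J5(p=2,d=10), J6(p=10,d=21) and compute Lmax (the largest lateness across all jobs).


EDD order: J5 → J3 → J6 → J2 → J4 → J1
Completion and lateness:
  J5: C=2, d=10, L=2-10=-8
  J3: C=13, d=18, L=13-18=-5
  J6: C=23, d=21, L=23-21=2
  J2: C=38, d=32, L=38-32=6
  J4: C=42, d=36, L=42-36=6
  J1: C=56, d=44, L=56-44=12
Lmax = max(-8, -5, 2, 6, 6, 12)
= 12


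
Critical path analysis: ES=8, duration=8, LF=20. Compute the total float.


EF = ES + duration = 8 + 8 = 16
LS = LF - duration = 20 - 8 = 12
Total Float = LF - EF = 20 - 16
(or LS - ES = 12 - 8)
= 4


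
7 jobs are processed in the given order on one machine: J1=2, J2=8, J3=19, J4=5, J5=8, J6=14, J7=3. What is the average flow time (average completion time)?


Completion times:
  J1: completes at 2
  J2: completes at 10
  J3: completes at 29
  J4: completes at 34
  J5: completes at 42
  J6: completes at 56
  J7: completes at 59
Sum = 232
Average = 232/7
= 33.14


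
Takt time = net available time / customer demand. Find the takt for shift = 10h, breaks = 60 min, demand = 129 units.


Available = 10×60 - 60 = 540 min
Takt time = 540 / 129
= 4.19 min/unit


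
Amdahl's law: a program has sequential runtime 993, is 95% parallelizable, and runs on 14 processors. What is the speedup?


Amdahl's law: T_p = T × ((1-p) + p/N)
= 993 × ((1-0.95) + 0.95/14)
= 993 × (0.05 + 0.0679)
= 993 × 0.1179
= 117.03
Speedup = 993/117.03
= 8.48×


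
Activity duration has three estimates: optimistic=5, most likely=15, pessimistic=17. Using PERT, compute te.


te = (o + 4m + p) / 6
= (5 + 4×15 + 17) / 6
= (5 + 60 + 17) / 6
= 82 / 6
= 13.67


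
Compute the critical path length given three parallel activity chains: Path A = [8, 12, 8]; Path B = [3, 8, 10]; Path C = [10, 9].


Path A: 8 + 12 + 8 = 28
Path B: 3 + 8 + 10 = 21
Path C: 10 + 9 = 19
Critical path = longest = max(28, 21, 19)
= 28 (Path A)


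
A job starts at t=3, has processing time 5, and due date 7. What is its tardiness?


Completion = start + processing = 3 + 5 = 8
Tardiness = max(0, C - d) = max(0, 8 - 7)
= max(0, 1)
= 1


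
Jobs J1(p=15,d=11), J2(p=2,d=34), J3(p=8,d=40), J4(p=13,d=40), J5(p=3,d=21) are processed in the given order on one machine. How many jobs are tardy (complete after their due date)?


Completion vs due date:
  J1: C=15, d=11 → TARDY
  J2: C=17, d=34 → on time
  J3: C=25, d=40 → on time
  J4: C=38, d=40 → on time
  J5: C=41, d=21 → TARDY
Tardy jobs: J1, J5
Count = 2


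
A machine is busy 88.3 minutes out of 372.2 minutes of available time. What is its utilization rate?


Utilization = busy / total × 100
= 88.3 / 372.2 × 100
= 23.7%


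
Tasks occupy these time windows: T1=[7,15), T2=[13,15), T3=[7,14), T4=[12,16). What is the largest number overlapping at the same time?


Check each time point for overlaps:
  t=13: 4 tasks active (T1, T2, T3, T4)
Max concurrent = 4


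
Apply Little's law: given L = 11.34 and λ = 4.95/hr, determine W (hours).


Little's law: L = λW → W = L / λ
= 11.34 / 4.95
= 2.29 hours


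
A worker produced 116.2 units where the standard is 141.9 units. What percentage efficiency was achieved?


Efficiency = (actual / standard) × 100
= (116.2 / 141.9) × 100
= 81.9%


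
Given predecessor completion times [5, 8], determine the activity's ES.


ES = max of all predecessor completion times
Predecessors: [5, 8]
ES = max(5, 8)
= 8


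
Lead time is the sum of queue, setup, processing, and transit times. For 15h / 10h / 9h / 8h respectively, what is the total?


Lead time = queue + setup + processing + transit
= 15 + 10 + 9 + 8
= 42 hours


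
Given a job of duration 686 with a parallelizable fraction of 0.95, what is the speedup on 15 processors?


Amdahl's law: T_p = T × ((1-p) + p/N)
= 686 × ((1-0.95) + 0.95/15)
= 686 × (0.05 + 0.0633)
= 686 × 0.1133
= 77.75
Speedup = 686/77.75
= 8.82×


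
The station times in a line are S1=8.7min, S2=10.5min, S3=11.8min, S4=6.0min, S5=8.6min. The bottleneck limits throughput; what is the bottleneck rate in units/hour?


Bottleneck = longest station time
Station times: [8.7, 10.5, 11.8, 6.0, 8.6]
Max = 11.8 min
Rate = 60 / 11.8
= 5.08 units/hour (bottleneck: 11.8min)


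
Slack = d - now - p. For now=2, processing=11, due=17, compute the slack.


Slack = due - current_time - processing
= 17 - 2 - 11
= 4


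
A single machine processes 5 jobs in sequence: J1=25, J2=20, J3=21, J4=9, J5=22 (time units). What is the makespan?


Sequential makespan: sum all processing times
= 25 + 20 + 21 + 9 + 22
= 97 time units


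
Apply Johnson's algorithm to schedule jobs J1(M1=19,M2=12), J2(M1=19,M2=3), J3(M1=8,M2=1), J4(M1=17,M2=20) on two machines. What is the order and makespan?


Johnson's rule:
Group 1 (M1≤M2, sort by M1): ['J4']
Group 2 (M1>M2, sort desc M2): ['J1', 'J2', 'J3']
Sequence: J4 → J1 → J2 → J3
Makespan calculation:
  J4: M1 done=17, M2 done=37
  J1: M1 done=36, M2 done=49
  J2: M1 done=55, M2 done=58
  J3: M1 done=63, M2 done=64
= Sequence: J4 → J1 → J2 → J3, Makespan: 64


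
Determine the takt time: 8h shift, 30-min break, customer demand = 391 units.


Available = 8×60 - 30 = 450 min
Takt time = 450 / 391
= 1.15 min/unit


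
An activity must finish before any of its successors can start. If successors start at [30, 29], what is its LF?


LF = min of all successor start times
Successors start at: [30, 29]
LF = min(30, 29)
= 29


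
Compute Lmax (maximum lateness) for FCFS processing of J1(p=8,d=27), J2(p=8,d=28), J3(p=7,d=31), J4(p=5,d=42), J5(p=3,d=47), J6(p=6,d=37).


Lateness per job (L = C - d):
  J1: C=8, d=27, L=-19
  J2: C=16, d=28, L=-12
  J3: C=23, d=31, L=-8
  J4: C=28, d=42, L=-14
  J5: C=31, d=47, L=-16
  J6: C=37, d=37, L=0
Lmax = max(-19, -12, -8, -14, -16, 0)
= 0


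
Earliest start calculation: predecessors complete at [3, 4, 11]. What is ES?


ES = max of all predecessor completion times
Predecessors: [3, 4, 11]
ES = max(3, 4, 11)
= 11


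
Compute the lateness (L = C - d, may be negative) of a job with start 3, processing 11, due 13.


Completion = 3 + 11 = 14
Lateness = C - d = 14 - 13
= 1


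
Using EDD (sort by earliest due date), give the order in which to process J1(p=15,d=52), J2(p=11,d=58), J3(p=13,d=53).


EDD: sort by earliest due date
  J1: d=52, p=15
  J3: d=53, p=13
  J2: d=58, p=11
Order: J1 → J3 → J2


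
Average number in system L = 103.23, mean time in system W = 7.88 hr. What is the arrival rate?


Little's law: L = λW → λ = L / W
= 103.23 / 7.88
= 13.10 per hour


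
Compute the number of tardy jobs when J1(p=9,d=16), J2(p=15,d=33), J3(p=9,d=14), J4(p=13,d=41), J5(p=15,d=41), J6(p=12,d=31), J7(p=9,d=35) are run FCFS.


Completion vs due date:
  J1: C=9, d=16 → on time
  J2: C=24, d=33 → on time
  J3: C=33, d=14 → TARDY
  J4: C=46, d=41 → TARDY
  J5: C=61, d=41 → TARDY
  J6: C=73, d=31 → TARDY
  J7: C=82, d=35 → TARDY
Tardy jobs: J3, J4, J5, J6, J7
Count = 5


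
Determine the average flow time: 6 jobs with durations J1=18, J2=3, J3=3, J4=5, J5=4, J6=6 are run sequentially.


Completion times:
  J1: completes at 18
  J2: completes at 21
  J3: completes at 24
  J4: completes at 29
  J5: completes at 33
  J6: completes at 39
Sum = 164
Average = 164/6
= 27.33


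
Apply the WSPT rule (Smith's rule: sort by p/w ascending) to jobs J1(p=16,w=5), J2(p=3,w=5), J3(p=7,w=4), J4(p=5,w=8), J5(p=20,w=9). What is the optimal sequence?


WSPT (Smith's rule): sort by p/w ascending
  J2: p/w = 3/5 = 0.600
  J4: p/w = 5/8 = 0.625
  J3: p/w = 7/4 = 1.750
  J5: p/w = 20/9 = 2.222
  J1: p/w = 16/5 = 3.200
Order: J2 → J4 → J3 → J5 → J1


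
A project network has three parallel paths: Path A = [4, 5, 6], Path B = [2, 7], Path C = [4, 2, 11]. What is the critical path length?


Path A: 4 + 5 + 6 = 15
Path B: 2 + 7 = 9
Path C: 4 + 2 + 11 = 17
Critical path = longest = max(15, 9, 17)
= 17 (Path C)


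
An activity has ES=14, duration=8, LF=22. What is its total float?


EF = ES + duration = 14 + 8 = 22
LS = LF - duration = 22 - 8 = 14
Total Float = LF - EF = 22 - 22
(or LS - ES = 14 - 14)
= 0


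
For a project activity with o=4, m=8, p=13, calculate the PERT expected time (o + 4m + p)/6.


te = (o + 4m + p) / 6
= (4 + 4×8 + 13) / 6
= (4 + 32 + 13) / 6
= 49 / 6
= 8.17


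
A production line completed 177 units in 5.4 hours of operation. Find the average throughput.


Throughput = units / time
= 177 / 5.4
= 32.8 units/hour


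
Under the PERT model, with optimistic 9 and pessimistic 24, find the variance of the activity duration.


σ² = ((p - o) / 6)² = (p - o)² / 36
= (24 - 9)² / 36
= 15² / 36
= 225 / 36
= 6.2500


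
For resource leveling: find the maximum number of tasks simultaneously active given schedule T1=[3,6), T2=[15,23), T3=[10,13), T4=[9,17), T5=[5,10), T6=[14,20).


Check each time point for overlaps:
  t=15: 3 tasks active (T2, T4, T6)
Max concurrent = 3


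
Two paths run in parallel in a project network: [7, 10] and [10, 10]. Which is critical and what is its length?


Path A: 7 + 10 = 17
Path B: 10 + 10 = 20
Critical path = longest = max(17, 20)
= 20 (Path B)


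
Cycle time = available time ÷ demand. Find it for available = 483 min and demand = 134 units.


Cycle time = available time / demand
= 483 / 134
= 3.60 min/unit


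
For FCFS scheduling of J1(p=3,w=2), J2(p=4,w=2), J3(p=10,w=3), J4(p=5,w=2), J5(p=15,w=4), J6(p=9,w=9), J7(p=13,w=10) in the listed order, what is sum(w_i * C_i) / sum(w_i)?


Completion times:
  J1: C=3, w×C=2×3=6
  J2: C=7, w×C=2×7=14
  J3: C=17, w×C=3×17=51
  J4: C=22, w×C=2×22=44
  J5: C=37, w×C=4×37=148
  J6: C=46, w×C=9×46=414
  J7: C=59, w×C=10×59=590
Sum w×C = 1267
Sum w = 32
Weighted avg = 1267/32
= 39.59


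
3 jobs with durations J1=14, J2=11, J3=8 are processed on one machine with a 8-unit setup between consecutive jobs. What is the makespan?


Makespan = Σ processing + (n-1) × setup
= (14 + 11 + 8) + (3-1)×8
= 33 + 16
= 49 time units


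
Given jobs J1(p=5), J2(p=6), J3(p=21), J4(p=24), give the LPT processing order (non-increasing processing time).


LPT: sort by longest processing time first
  J4: p=24
  J3: p=21
  J2: p=6
  J1: p=5
Order: J4 → J3 → J2 → J1


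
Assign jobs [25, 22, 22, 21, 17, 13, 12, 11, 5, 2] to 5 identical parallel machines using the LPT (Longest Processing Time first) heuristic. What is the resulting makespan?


Jobs (LPT sorted): [25, 22, 22, 21, 17, 13, 12, 11, 5, 2]
Machines: 5
  J=25 → Machine 1 (load: 0+25=25)
  J=22 → Machine 2 (load: 0+22=22)
  J=22 → Machine 3 (load: 0+22=22)
  J=21 → Machine 4 (load: 0+21=21)
  J=17 → Machine 5 (load: 0+17=17)
  J=13 → Machine 5 (load: 17+13=30)
  J=12 → Machine 4 (load: 21+12=33)
  J=11 → Machine 2 (load: 22+11=33)
  J=5 → Machine 3 (load: 22+5=27)
  J=2 → Machine 1 (load: 25+2=27)
Machine loads: [27, 33, 27, 33, 30]
Makespan = max = 33 time units


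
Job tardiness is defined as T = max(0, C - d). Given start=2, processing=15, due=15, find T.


Completion = start + processing = 2 + 15 = 17
Tardiness = max(0, C - d) = max(0, 17 - 15)
= max(0, 2)
= 2


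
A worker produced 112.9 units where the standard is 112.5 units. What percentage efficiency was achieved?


Efficiency = (actual / standard) × 100
= (112.9 / 112.5) × 100
= 100.4%


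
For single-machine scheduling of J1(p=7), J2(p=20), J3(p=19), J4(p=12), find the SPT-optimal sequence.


SPT: sort by shortest processing time
  J1: p=7
  J4: p=12
  J3: p=19
  J2: p=20
Order: J1 → J4 → J3 → J2


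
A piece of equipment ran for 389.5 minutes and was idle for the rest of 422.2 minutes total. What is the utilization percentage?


Utilization = busy / total × 100
= 389.5 / 422.2 × 100
= 92.3%


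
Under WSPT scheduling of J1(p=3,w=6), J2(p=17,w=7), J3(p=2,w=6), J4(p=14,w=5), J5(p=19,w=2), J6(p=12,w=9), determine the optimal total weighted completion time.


WSPT order (by p/w): J3 → J1 → J6 → J2 → J4 → J5
  J3: C=2, w·C=6×2=12
  J1: C=5, w·C=6×5=30
  J6: C=17, w·C=9×17=153
  J2: C=34, w·C=7×34=238
  J4: C=48, w·C=5×48=240
  J5: C=67, w·C=2×67=134
Σ w·C = 807
= 807


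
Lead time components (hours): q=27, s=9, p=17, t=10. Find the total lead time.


Lead time = queue + setup + processing + transit
= 27 + 9 + 17 + 10
= 63 hours


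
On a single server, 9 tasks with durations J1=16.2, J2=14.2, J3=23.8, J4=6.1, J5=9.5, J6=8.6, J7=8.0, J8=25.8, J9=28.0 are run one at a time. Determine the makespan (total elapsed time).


Sequential makespan: sum all processing times
= 16.2 + 14.2 + 23.8 + 6.1 + 9.5 + 8.6 + 8.0 + 25.8 + 28.0
= 140.2 time units


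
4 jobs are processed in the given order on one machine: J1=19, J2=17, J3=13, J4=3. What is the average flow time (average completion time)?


Completion times:
  J1: completes at 19
  J2: completes at 36
  J3: completes at 49
  J4: completes at 52
Sum = 156
Average = 156/4
= 39.00


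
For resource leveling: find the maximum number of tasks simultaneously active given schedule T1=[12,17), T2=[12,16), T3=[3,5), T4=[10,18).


Check each time point for overlaps:
  t=12: 3 tasks active (T1, T2, T4)
Max concurrent = 3


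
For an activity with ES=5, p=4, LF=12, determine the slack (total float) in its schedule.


EF = ES + duration = 5 + 4 = 9
LS = LF - duration = 12 - 4 = 8
Total Float = LF - EF = 12 - 9
(or LS - ES = 8 - 5)
= 3


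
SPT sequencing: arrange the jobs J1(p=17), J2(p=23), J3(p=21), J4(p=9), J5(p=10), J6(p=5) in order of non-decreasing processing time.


SPT: sort by shortest processing time
  J6: p=5
  J4: p=9
  J5: p=10
  J1: p=17
  J3: p=21
  J2: p=23
Order: J6 → J4 → J5 → J1 → J3 → J2


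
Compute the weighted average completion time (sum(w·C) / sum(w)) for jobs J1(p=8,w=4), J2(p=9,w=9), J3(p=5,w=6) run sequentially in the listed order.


Completion times:
  J1: C=8, w×C=4×8=32
  J2: C=17, w×C=9×17=153
  J3: C=22, w×C=6×22=132
Sum w×C = 317
Sum w = 19
Weighted avg = 317/19
= 16.68


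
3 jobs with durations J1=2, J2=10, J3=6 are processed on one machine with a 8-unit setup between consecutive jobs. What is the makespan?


Makespan = Σ processing + (n-1) × setup
= (2 + 10 + 6) + (3-1)×8
= 18 + 16
= 34 time units


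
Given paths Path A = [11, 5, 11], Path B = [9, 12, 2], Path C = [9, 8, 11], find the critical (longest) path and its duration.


Path A: 11 + 5 + 11 = 27
Path B: 9 + 12 + 2 = 23
Path C: 9 + 8 + 11 = 28
Critical path = longest = max(27, 23, 28)
= 28 (Path C)


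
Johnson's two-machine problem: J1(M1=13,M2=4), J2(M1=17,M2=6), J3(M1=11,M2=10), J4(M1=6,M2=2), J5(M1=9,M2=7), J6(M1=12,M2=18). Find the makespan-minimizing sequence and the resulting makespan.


Johnson's rule:
Group 1 (M1≤M2, sort by M1): ['J6']
Group 2 (M1>M2, sort desc M2): ['J3', 'J5', 'J2', 'J1', 'J4']
Sequence: J6 → J3 → J5 → J2 → J1 → J4
Makespan calculation:
  J6: M1 done=12, M2 done=30
  J3: M1 done=23, M2 done=40
  J5: M1 done=32, M2 done=47
  J2: M1 done=49, M2 done=55
  J1: M1 done=62, M2 done=66
  J4: M1 done=68, M2 done=70
= Sequence: J6 → J3 → J5 → J2 → J1 → J4, Makespan: 70


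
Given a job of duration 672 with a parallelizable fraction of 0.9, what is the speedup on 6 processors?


Amdahl's law: T_p = T × ((1-p) + p/N)
= 672 × ((1-0.9) + 0.9/6)
= 672 × (0.10 + 0.1500)
= 672 × 0.2500
= 168.00
Speedup = 672/168.00
= 4.00×


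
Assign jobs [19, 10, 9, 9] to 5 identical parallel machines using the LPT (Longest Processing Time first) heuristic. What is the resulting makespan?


Jobs (LPT sorted): [19, 10, 9, 9]
Machines: 5
  J=19 → Machine 1 (load: 0+19=19)
  J=10 → Machine 2 (load: 0+10=10)
  J=9 → Machine 3 (load: 0+9=9)
  J=9 → Machine 4 (load: 0+9=9)
Machine loads: [19, 10, 9, 9, 0]
Makespan = max = 19 time units


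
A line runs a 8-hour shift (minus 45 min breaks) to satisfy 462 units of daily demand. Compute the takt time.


Available = 8×60 - 45 = 435 min
Takt time = 435 / 462
= 0.94 min/unit


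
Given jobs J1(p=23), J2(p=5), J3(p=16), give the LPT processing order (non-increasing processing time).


LPT: sort by longest processing time first
  J1: p=23
  J3: p=16
  J2: p=5
Order: J1 → J3 → J2


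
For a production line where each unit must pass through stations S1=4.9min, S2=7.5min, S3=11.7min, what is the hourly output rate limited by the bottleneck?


Bottleneck = longest station time
Station times: [4.9, 7.5, 11.7]
Max = 11.7 min
Rate = 60 / 11.7
= 5.13 units/hour (bottleneck: 11.7min)


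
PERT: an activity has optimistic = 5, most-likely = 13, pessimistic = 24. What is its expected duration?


te = (o + 4m + p) / 6
= (5 + 4×13 + 24) / 6
= (5 + 52 + 24) / 6
= 81 / 6
= 13.50


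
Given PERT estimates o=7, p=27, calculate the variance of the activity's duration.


σ² = ((p - o) / 6)² = (p - o)² / 36
= (27 - 7)² / 36
= 20² / 36
= 400 / 36
= 11.1111


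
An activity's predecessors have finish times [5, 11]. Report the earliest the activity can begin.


ES = max of all predecessor completion times
Predecessors: [5, 11]
ES = max(5, 11)
= 11


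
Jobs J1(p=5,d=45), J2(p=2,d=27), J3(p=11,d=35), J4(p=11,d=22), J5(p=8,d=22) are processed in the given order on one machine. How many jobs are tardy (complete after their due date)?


Completion vs due date:
  J1: C=5, d=45 → on time
  J2: C=7, d=27 → on time
  J3: C=18, d=35 → on time
  J4: C=29, d=22 → TARDY
  J5: C=37, d=22 → TARDY
Tardy jobs: J4, J5
Count = 2
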